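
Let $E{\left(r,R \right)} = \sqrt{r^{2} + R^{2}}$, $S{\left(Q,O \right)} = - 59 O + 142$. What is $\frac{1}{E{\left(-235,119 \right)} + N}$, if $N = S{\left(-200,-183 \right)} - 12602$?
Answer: $- \frac{1663}{2696183} - \frac{\sqrt{69386}}{2696183} \approx -0.0007145$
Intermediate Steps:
$S{\left(Q,O \right)} = 142 - 59 O$
$N = -1663$ ($N = \left(142 - -10797\right) - 12602 = \left(142 + 10797\right) - 12602 = 10939 - 12602 = -1663$)
$E{\left(r,R \right)} = \sqrt{R^{2} + r^{2}}$
$\frac{1}{E{\left(-235,119 \right)} + N} = \frac{1}{\sqrt{119^{2} + \left(-235\right)^{2}} - 1663} = \frac{1}{\sqrt{14161 + 55225} - 1663} = \frac{1}{\sqrt{69386} - 1663} = \frac{1}{-1663 + \sqrt{69386}}$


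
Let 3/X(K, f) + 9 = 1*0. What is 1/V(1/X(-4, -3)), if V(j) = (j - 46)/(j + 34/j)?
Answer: 43/147 ≈ 0.29252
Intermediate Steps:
X(K, f) = -⅓ (X(K, f) = 3/(-9 + 1*0) = 3/(-9 + 0) = 3/(-9) = 3*(-⅑) = -⅓)
V(j) = (-46 + j)/(j + 34/j)
1/V(1/X(-4, -3)) = 1/((-46 + 1/(-⅓))/((-⅓)*(34 + (1/(-⅓))²))) = 1/(-3*(-46 - 3)/(34 + (-3)²)) = 1/(-3*(-49)/(34 + 9)) = 1/(-3*(-49)/43) = 1/(-3*1/43*(-49)) = 1/(147/43) = 43/147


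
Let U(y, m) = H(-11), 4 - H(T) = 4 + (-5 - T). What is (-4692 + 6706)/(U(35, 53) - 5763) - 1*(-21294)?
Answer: 122843072/5769 ≈ 21294.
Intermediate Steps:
H(T) = 5 + T (H(T) = 4 - (4 + (-5 - T)) = 4 - (-1 - T) = 4 + (1 + T) = 5 + T)
U(y, m) = -6 (U(y, m) = 5 - 11 = -6)
(-4692 + 6706)/(U(35, 53) - 5763) - 1*(-21294) = (-4692 + 6706)/(-6 - 5763) - 1*(-21294) = 2014/(-5769) + 21294 = 2014*(-1/5769) + 21294 = -2014/5769 + 21294 = 122843072/5769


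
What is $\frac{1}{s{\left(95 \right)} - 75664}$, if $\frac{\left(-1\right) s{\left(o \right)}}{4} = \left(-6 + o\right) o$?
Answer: $- \frac{1}{109484} \approx -9.1338 \cdot 10^{-6}$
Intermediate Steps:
$s{\left(o \right)} = - 4 o \left(-6 + o\right)$ ($s{\left(o \right)} = - 4 \left(-6 + o\right) o = - 4 o \left(-6 + o\right)$)
$\frac{1}{s{\left(95 \right)} - 75664} = \frac{1}{4 \cdot 95 \left(6 - 95\right) - 75664} = \frac{1}{4 \cdot 95 \left(-89\right) - 75664} = \frac{1}{-33820 - 75664} = \frac{1}{-109484} = - \frac{1}{109484}$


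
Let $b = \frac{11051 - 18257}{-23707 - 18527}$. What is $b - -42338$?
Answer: $\frac{298018383}{7039} \approx 42338.0$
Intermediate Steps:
$b = \frac{1201}{7039}$ ($b = - \frac{7206}{-42234} = \left(-7206\right) \left(- \frac{1}{42234}\right) = \frac{1201}{7039} \approx 0.17062$)
$b - -42338 = \frac{1201}{7039} - -42338 = \frac{1201}{7039} + 42338 = \frac{298018383}{7039}$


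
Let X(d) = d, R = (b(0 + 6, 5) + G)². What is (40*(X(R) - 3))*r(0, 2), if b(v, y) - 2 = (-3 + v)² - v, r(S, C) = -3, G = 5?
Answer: -11640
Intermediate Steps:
b(v, y) = 2 + (-3 + v)² - v (b(v, y) = 2 + ((-3 + v)² - v) = 2 + (-3 + v)² - v)
R = 100 (R = ((2 + (-3 + (0 + 6))² - (0 + 6)) + 5)² = ((2 + (-3 + 6)² - 1*6) + 5)² = ((2 + 3² - 6) + 5)² = ((2 + 9 - 6) + 5)² = (5 + 5)² = 10² = 100)
(40*(X(R) - 3))*r(0, 2) = (40*(100 - 3))*(-3) = (40*97)*(-3) = 3880*(-3) = -11640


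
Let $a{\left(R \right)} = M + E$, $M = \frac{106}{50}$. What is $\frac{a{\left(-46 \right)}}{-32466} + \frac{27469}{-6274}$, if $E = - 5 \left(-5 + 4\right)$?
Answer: $- \frac{11148165311}{2546146050} \approx -4.3784$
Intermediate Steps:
$M = \frac{53}{25}$ ($M = 106 \cdot \frac{1}{50} = \frac{53}{25} \approx 2.12$)
$E = 5$ ($E = \left(-5\right) \left(-1\right) = 5$)
$a{\left(R \right)} = \frac{178}{25}$ ($a{\left(R \right)} = \frac{53}{25} + 5 = \frac{178}{25}$)
$\frac{a{\left(-46 \right)}}{-32466} + \frac{27469}{-6274} = \frac{178}{25 \left(-32466\right)} + \frac{27469}{-6274} = \frac{178}{25} \left(- \frac{1}{32466}\right) + 27469 \left(- \frac{1}{6274}\right) = - \frac{89}{405825} - \frac{27469}{6274} = - \frac{11148165311}{2546146050}$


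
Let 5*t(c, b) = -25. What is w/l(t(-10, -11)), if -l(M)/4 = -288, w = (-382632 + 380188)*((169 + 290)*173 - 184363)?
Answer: 16032029/72 ≈ 2.2267e+5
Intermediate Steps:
t(c, b) = -5 (t(c, b) = (⅕)*(-25) = -5)
w = 256512464 (w = -2444*(459*173 - 184363) = -2444*(79407 - 184363) = -2444*(-104956) = 256512464)
l(M) = 1152 (l(M) = -4*(-288) = 1152)
w/l(t(-10, -11)) = 256512464/1152 = 256512464*(1/1152) = 16032029/72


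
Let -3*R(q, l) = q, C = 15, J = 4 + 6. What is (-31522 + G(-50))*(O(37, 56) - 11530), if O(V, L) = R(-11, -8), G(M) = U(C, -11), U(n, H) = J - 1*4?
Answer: 1089791764/3 ≈ 3.6326e+8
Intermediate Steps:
J = 10
U(n, H) = 6 (U(n, H) = 10 - 1*4 = 10 - 4 = 6)
G(M) = 6
R(q, l) = -q/3
O(V, L) = 11/3 (O(V, L) = -⅓*(-11) = 11/3)
(-31522 + G(-50))*(O(37, 56) - 11530) = (-31522 + 6)*(11/3 - 11530) = -31516*(-34579/3) = 1089791764/3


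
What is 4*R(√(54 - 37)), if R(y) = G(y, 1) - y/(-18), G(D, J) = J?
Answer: 4 + 2*√17/9 ≈ 4.9162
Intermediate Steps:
R(y) = 1 + y/18 (R(y) = 1 - y/(-18) = 1 - y*(-1)/18 = 1 - (-1)*y/18 = 1 + y/18)
4*R(√(54 - 37)) = 4*(1 + √(54 - 37)/18) = 4*(1 + √17/18) = 4 + 2*√17/9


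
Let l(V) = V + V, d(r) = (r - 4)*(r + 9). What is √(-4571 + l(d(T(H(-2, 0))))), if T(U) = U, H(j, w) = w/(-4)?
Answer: I*√4643 ≈ 68.14*I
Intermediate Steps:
H(j, w) = -w/4 (H(j, w) = w*(-¼) = -w/4)
d(r) = (-4 + r)*(9 + r)
l(V) = 2*V
√(-4571 + l(d(T(H(-2, 0))))) = √(-4571 + 2*(-36 + (-¼*0)² + 5*(-¼*0))) = √(-4571 + 2*(-36 + 0² + 5*0)) = √(-4571 + 2*(-36 + 0 + 0)) = √(-4571 + 2*(-36)) = √(-4571 - 72) = √(-4643) = I*√4643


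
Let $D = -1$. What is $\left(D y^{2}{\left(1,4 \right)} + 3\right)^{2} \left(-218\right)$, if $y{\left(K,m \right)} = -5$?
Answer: $-105512$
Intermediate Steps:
$\left(D y^{2}{\left(1,4 \right)} + 3\right)^{2} \left(-218\right) = \left(- \left(-5\right)^{2} + 3\right)^{2} \left(-218\right) = \left(\left(-1\right) 25 + 3\right)^{2} \left(-218\right) = \left(-25 + 3\right)^{2} \left(-218\right) = \left(-22\right)^{2} \left(-218\right) = 484 \left(-218\right) = -105512$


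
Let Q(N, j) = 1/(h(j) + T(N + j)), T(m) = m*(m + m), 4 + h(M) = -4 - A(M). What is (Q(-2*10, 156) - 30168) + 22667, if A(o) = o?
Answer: -276246827/36828 ≈ -7501.0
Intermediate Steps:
h(M) = -8 - M (h(M) = -4 + (-4 - M) = -8 - M)
T(m) = 2*m² (T(m) = m*(2*m) = 2*m²)
Q(N, j) = 1/(-8 - j + 2*(N + j)²) (Q(N, j) = 1/((-8 - j) + 2*(N + j)²) = 1/(-8 - j + 2*(N + j)²))
(Q(-2*10, 156) - 30168) + 22667 = (-1/(8 + 156 - 2*(-2*10 + 156)²) - 30168) + 22667 = (-1/(8 + 156 - 2*(-20 + 156)²) - 30168) + 22667 = (-1/(8 + 156 - 2*136²) - 30168) + 22667 = (-1/(8 + 156 - 2*18496) - 30168) + 22667 = (-1/(8 + 156 - 36992) - 30168) + 22667 = (-1/(-36828) - 30168) + 22667 = (-1*(-1/36828) - 30168) + 22667 = (1/36828 - 30168) + 22667 = -1111027103/36828 + 22667 = -276246827/36828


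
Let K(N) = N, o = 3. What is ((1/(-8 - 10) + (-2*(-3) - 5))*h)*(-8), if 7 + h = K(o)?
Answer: 272/9 ≈ 30.222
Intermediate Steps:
h = -4 (h = -7 + 3 = -4)
((1/(-8 - 10) + (-2*(-3) - 5))*h)*(-8) = ((1/(-8 - 10) + (-2*(-3) - 5))*(-4))*(-8) = ((1/(-18) + (6 - 5))*(-4))*(-8) = ((-1/18 + 1)*(-4))*(-8) = ((17/18)*(-4))*(-8) = -34/9*(-8) = 272/9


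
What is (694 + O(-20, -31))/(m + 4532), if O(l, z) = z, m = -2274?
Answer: 663/2258 ≈ 0.29362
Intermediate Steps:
(694 + O(-20, -31))/(m + 4532) = (694 - 31)/(-2274 + 4532) = 663/2258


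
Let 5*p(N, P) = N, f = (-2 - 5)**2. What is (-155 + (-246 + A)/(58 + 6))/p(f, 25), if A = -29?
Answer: -50975/3136 ≈ -16.255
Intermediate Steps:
f = 49 (f = (-7)**2 = 49)
p(N, P) = N/5
(-155 + (-246 + A)/(58 + 6))/p(f, 25) = (-155 + (-246 - 29)/(58 + 6))/(((1/5)*49)) = (-155 - 275/64)/(49/5) = (-155 - 275*1/64)*(5/49) = (-155 - 275/64)*(5/49) = -10195/64*5/49 = -50975/3136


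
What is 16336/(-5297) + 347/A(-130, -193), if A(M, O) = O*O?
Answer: -606661605/197307953 ≈ -3.0747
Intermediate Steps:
A(M, O) = O²
16336/(-5297) + 347/A(-130, -193) = 16336/(-5297) + 347/((-193)²) = 16336*(-1/5297) + 347/37249 = -16336/5297 + 347*(1/37249) = -16336/5297 + 347/37249 = -606661605/197307953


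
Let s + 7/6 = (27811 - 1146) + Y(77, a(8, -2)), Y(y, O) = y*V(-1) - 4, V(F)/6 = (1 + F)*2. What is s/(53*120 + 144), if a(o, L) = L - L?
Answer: 159959/39024 ≈ 4.0990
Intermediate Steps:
a(o, L) = 0
V(F) = 12 + 12*F (V(F) = 6*((1 + F)*2) = 6*(2 + 2*F) = 12 + 12*F)
Y(y, O) = -4 (Y(y, O) = y*(12 + 12*(-1)) - 4 = y*(12 - 12) - 4 = y*0 - 4 = 0 - 4 = -4)
s = 159959/6 (s = -7/6 + ((27811 - 1146) - 4) = -7/6 + (26665 - 4) = -7/6 + 26661 = 159959/6 ≈ 26660.)
s/(53*120 + 144) = 159959/(6*(53*120 + 144)) = 159959/(6*(6360 + 144)) = (159959/6)/6504 = (159959/6)*(1/6504) = 159959/39024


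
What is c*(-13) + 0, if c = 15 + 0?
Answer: -195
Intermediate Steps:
c = 15
c*(-13) + 0 = 15*(-13) + 0 = -195 + 0 = -195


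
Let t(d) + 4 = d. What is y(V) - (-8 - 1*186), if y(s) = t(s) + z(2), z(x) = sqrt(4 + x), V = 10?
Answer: 200 + sqrt(6) ≈ 202.45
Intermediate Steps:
t(d) = -4 + d
y(s) = -4 + s + sqrt(6) (y(s) = (-4 + s) + sqrt(4 + 2) = (-4 + s) + sqrt(6) = -4 + s + sqrt(6))
y(V) - (-8 - 1*186) = (-4 + 10 + sqrt(6)) - (-8 - 1*186) = (6 + sqrt(6)) - (-8 - 186) = (6 + sqrt(6)) - 1*(-194) = (6 + sqrt(6)) + 194 = 200 + sqrt(6)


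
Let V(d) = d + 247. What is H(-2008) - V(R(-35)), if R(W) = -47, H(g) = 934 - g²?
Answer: -4031330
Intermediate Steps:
V(d) = 247 + d
H(-2008) - V(R(-35)) = (934 - 1*(-2008)²) - (247 - 47) = (934 - 1*4032064) - 1*200 = (934 - 4032064) - 200 = -4031130 - 200 = -4031330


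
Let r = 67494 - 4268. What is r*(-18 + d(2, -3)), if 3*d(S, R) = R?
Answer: -1201294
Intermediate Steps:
d(S, R) = R/3
r = 63226
r*(-18 + d(2, -3)) = 63226*(-18 + (1/3)*(-3)) = 63226*(-18 - 1) = 63226*(-19) = -1201294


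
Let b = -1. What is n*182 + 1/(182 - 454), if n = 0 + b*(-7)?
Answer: 346527/272 ≈ 1274.0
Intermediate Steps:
n = 7 (n = 0 - 1*(-7) = 0 + 7 = 7)
n*182 + 1/(182 - 454) = 7*182 + 1/(182 - 454) = 1274 + 1/(-272) = 1274 - 1/272 = 346527/272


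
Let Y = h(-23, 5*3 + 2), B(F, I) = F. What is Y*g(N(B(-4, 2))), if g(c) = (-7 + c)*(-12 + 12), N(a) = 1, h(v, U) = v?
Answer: 0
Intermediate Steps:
g(c) = 0 (g(c) = (-7 + c)*0 = 0)
Y = -23
Y*g(N(B(-4, 2))) = -23*0 = 0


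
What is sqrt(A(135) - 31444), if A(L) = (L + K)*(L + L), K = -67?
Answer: 2*I*sqrt(3271) ≈ 114.39*I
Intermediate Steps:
A(L) = 2*L*(-67 + L) (A(L) = (L - 67)*(L + L) = (-67 + L)*(2*L) = 2*L*(-67 + L))
sqrt(A(135) - 31444) = sqrt(2*135*(-67 + 135) - 31444) = sqrt(2*135*68 - 31444) = sqrt(18360 - 31444) = sqrt(-13084) = 2*I*sqrt(3271)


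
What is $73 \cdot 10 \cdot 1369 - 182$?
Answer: $999188$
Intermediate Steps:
$73 \cdot 10 \cdot 1369 - 182 = 730 \cdot 1369 - 182 = 999370 - 182 = 999188$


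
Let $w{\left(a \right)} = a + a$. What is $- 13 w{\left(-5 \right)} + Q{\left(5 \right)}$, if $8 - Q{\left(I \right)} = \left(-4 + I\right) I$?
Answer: $133$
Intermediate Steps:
$Q{\left(I \right)} = 8 - I \left(-4 + I\right)$ ($Q{\left(I \right)} = 8 - \left(-4 + I\right) I = 8 - I \left(-4 + I\right)$)
$w{\left(a \right)} = 2 a$
$- 13 w{\left(-5 \right)} + Q{\left(5 \right)} = - 13 \cdot 2 \left(-5\right) + \left(8 - 5^{2} + 4 \cdot 5\right) = \left(-13\right) \left(-10\right) + \left(8 - 25 + 20\right) = 130 + \left(8 - 25 + 20\right) = 130 + 3 = 133$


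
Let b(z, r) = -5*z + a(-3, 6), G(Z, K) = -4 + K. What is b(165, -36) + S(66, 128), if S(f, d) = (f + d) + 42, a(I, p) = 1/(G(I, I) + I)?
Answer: -5891/10 ≈ -589.10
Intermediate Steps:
a(I, p) = 1/(-4 + 2*I) (a(I, p) = 1/((-4 + I) + I) = 1/(-4 + 2*I))
S(f, d) = 42 + d + f (S(f, d) = (d + f) + 42 = 42 + d + f)
b(z, r) = -⅒ - 5*z (b(z, r) = -5*z + 1/(2*(-2 - 3)) = -5*z + (½)/(-5) = -5*z + (½)*(-⅕) = -5*z - ⅒ = -⅒ - 5*z)
b(165, -36) + S(66, 128) = (-⅒ - 5*165) + (42 + 128 + 66) = (-⅒ - 825) + 236 = -8251/10 + 236 = -5891/10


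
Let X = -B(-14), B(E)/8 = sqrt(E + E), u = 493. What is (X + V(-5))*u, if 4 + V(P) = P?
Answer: -4437 - 7888*I*sqrt(7) ≈ -4437.0 - 20870.0*I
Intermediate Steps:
V(P) = -4 + P
B(E) = 8*sqrt(2)*sqrt(E) (B(E) = 8*sqrt(E + E) = 8*sqrt(2*E) = 8*(sqrt(2)*sqrt(E)) = 8*sqrt(2)*sqrt(E))
X = -16*I*sqrt(7) (X = -8*sqrt(2)*sqrt(-14) = -8*sqrt(2)*I*sqrt(14) = -16*I*sqrt(7) ≈ -42.332*I)
(X + V(-5))*u = (-16*I*sqrt(7) + (-4 - 5))*493 = (-16*I*sqrt(7) - 9)*493 = (-9 - 16*I*sqrt(7))*493 = -4437 - 7888*I*sqrt(7)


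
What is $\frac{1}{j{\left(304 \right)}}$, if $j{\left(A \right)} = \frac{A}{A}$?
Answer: $1$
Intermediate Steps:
$j{\left(A \right)} = 1$
$\frac{1}{j{\left(304 \right)}} = 1^{-1} = 1$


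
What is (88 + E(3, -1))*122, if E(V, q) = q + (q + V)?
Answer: 10858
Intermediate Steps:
E(V, q) = V + 2*q (E(V, q) = q + (V + q) = V + 2*q)
(88 + E(3, -1))*122 = (88 + (3 + 2*(-1)))*122 = (88 + (3 - 2))*122 = (88 + 1)*122 = 89*122 = 10858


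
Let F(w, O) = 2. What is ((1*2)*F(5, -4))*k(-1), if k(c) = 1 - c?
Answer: 8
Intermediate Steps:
((1*2)*F(5, -4))*k(-1) = ((1*2)*2)*(1 - 1*(-1)) = (2*2)*(1 + 1) = 4*2 = 8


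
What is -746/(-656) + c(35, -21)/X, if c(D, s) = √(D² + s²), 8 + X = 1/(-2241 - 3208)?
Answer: 373/328 - 38143*√34/43593 ≈ -3.9648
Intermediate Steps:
X = -43593/5449 (X = -8 + 1/(-2241 - 3208) = -8 + 1/(-5449) = -8 - 1/5449 = -43593/5449 ≈ -8.0002)
-746/(-656) + c(35, -21)/X = -746/(-656) + √(35² + (-21)²)/(-43593/5449) = -746*(-1/656) + √(1225 + 441)*(-5449/43593) = 373/328 + √1666*(-5449/43593) = 373/328 + (7*√34)*(-5449/43593) = 373/328 - 38143*√34/43593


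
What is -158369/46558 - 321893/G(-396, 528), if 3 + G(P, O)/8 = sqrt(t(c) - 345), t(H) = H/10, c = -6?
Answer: 37092351419/110063112 + 321893*I*sqrt(15)/591 ≈ 337.01 + 2109.5*I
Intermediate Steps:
t(H) = H/10 (t(H) = H*(1/10) = H/10)
G(P, O) = -24 + 192*I*sqrt(15)/5 (G(P, O) = -24 + 8*sqrt((1/10)*(-6) - 345) = -24 + 8*sqrt(-3/5 - 345) = -24 + 8*sqrt(-1728/5) = -24 + 8*(24*I*sqrt(15)/5) = -24 + 192*I*sqrt(15)/5)
-158369/46558 - 321893/G(-396, 528) = -158369/46558 - 321893/(-24 + 192*I*sqrt(15)/5)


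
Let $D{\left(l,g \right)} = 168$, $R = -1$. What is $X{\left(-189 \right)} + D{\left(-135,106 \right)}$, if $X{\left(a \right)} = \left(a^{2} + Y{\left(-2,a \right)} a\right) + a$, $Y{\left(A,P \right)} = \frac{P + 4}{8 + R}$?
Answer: $40695$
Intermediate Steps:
$Y{\left(A,P \right)} = \frac{4}{7} + \frac{P}{7}$ ($Y{\left(A,P \right)} = \frac{P + 4}{8 - 1} = \frac{4 + P}{7} = \left(4 + P\right) \frac{1}{7} = \frac{4}{7} + \frac{P}{7}$)
$X{\left(a \right)} = a + a^{2} + a \left(\frac{4}{7} + \frac{a}{7}\right)$ ($X{\left(a \right)} = \left(a^{2} + \left(\frac{4}{7} + \frac{a}{7}\right) a\right) + a = \left(a^{2} + a \left(\frac{4}{7} + \frac{a}{7}\right)\right) + a = a + a^{2} + a \left(\frac{4}{7} + \frac{a}{7}\right)$)
$X{\left(-189 \right)} + D{\left(-135,106 \right)} = \frac{1}{7} \left(-189\right) \left(11 + 8 \left(-189\right)\right) + 168 = \frac{1}{7} \left(-189\right) \left(11 - 1512\right) + 168 = \frac{1}{7} \left(-189\right) \left(-1501\right) + 168 = 40527 + 168 = 40695$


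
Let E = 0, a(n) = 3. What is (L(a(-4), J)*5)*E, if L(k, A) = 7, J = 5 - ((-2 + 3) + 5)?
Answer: 0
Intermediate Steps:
J = -1 (J = 5 - (1 + 5) = 5 - 1*6 = 5 - 6 = -1)
(L(a(-4), J)*5)*E = (7*5)*0 = 35*0 = 0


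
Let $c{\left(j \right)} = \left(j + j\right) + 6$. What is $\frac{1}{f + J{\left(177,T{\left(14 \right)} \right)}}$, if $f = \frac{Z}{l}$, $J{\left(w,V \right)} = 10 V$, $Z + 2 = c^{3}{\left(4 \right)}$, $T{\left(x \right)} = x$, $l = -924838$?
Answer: $\frac{462419}{64737289} \approx 0.007143$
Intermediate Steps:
$c{\left(j \right)} = 6 + 2 j$ ($c{\left(j \right)} = 2 j + 6 = 6 + 2 j$)
$Z = 2742$ ($Z = -2 + \left(6 + 2 \cdot 4\right)^{3} = -2 + \left(6 + 8\right)^{3} = -2 + 14^{3} = -2 + 2744 = 2742$)
$f = - \frac{1371}{462419}$ ($f = \frac{2742}{-924838} = 2742 \left(- \frac{1}{924838}\right) = - \frac{1371}{462419} \approx -0.0029648$)
$\frac{1}{f + J{\left(177,T{\left(14 \right)} \right)}} = \frac{1}{- \frac{1371}{462419} + 10 \cdot 14} = \frac{1}{- \frac{1371}{462419} + 140} = \frac{1}{\frac{64737289}{462419}} = \frac{462419}{64737289}$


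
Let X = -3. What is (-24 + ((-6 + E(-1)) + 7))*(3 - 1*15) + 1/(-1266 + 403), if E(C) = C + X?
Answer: 279611/863 ≈ 324.00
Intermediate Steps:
E(C) = -3 + C (E(C) = C - 3 = -3 + C)
(-24 + ((-6 + E(-1)) + 7))*(3 - 1*15) + 1/(-1266 + 403) = (-24 + ((-6 + (-3 - 1)) + 7))*(3 - 1*15) + 1/(-1266 + 403) = (-24 + ((-6 - 4) + 7))*(3 - 15) + 1/(-863) = (-24 + (-10 + 7))*(-12) - 1/863 = (-24 - 3)*(-12) - 1/863 = -27*(-12) - 1/863 = 324 - 1/863 = 279611/863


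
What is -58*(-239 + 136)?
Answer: 5974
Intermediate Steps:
-58*(-239 + 136) = -58*(-103) = 5974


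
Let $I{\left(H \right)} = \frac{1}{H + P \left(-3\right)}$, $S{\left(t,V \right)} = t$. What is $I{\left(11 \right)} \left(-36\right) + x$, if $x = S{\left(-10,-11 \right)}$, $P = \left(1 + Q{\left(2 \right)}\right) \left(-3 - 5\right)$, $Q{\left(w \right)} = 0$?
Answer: $- \frac{386}{35} \approx -11.029$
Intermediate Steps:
$P = -8$ ($P = \left(1 + 0\right) \left(-3 - 5\right) = 1 \left(-8\right) = -8$)
$x = -10$
$I{\left(H \right)} = \frac{1}{24 + H}$ ($I{\left(H \right)} = \frac{1}{H - -24} = \frac{1}{H + 24} = \frac{1}{24 + H}$)
$I{\left(11 \right)} \left(-36\right) + x = \frac{1}{24 + 11} \left(-36\right) - 10 = \frac{1}{35} \left(-36\right) - 10 = - \frac{36}{35} - 10 = - \frac{386}{35}$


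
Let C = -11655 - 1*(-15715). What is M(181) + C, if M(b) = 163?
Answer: 4223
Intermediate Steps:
C = 4060 (C = -11655 + 15715 = 4060)
M(181) + C = 163 + 4060 = 4223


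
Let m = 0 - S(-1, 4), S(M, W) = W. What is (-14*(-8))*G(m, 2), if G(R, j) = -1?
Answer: -112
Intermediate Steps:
m = -4 (m = 0 - 1*4 = 0 - 4 = -4)
(-14*(-8))*G(m, 2) = -14*(-8)*(-1) = 112*(-1) = -112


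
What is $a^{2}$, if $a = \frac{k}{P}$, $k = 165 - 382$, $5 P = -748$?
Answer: $\frac{1177225}{559504} \approx 2.104$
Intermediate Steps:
$P = - \frac{748}{5}$ ($P = \frac{1}{5} \left(-748\right) = - \frac{748}{5} \approx -149.6$)
$k = -217$ ($k = 165 - 382 = -217$)
$a = \frac{1085}{748}$ ($a = - \frac{217}{- \frac{748}{5}} = \left(-217\right) \left(- \frac{5}{748}\right) = \frac{1085}{748} \approx 1.4505$)
$a^{2} = \left(\frac{1085}{748}\right)^{2} = \frac{1177225}{559504}$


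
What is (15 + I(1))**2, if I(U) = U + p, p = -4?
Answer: 144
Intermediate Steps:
I(U) = -4 + U (I(U) = U - 4 = -4 + U)
(15 + I(1))**2 = (15 + (-4 + 1))**2 = (15 - 3)**2 = 12**2 = 144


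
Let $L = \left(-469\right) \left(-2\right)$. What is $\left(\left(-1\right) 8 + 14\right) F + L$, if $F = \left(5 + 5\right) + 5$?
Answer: $1028$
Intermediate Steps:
$L = 938$
$F = 15$ ($F = 10 + 5 = 15$)
$\left(\left(-1\right) 8 + 14\right) F + L = \left(\left(-1\right) 8 + 14\right) 15 + 938 = \left(-8 + 14\right) 15 + 938 = 6 \cdot 15 + 938 = 90 + 938 = 1028$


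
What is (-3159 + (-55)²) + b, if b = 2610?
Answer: 2476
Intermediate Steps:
(-3159 + (-55)²) + b = (-3159 + (-55)²) + 2610 = (-3159 + 3025) + 2610 = -134 + 2610 = 2476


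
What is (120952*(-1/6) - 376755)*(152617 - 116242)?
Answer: -14437734625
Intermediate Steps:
(120952*(-1/6) - 376755)*(152617 - 116242) = (120952*(-1*⅙) - 376755)*36375 = (120952*(-⅙) - 376755)*36375 = (-60476/3 - 376755)*36375 = -1190741/3*36375 = -14437734625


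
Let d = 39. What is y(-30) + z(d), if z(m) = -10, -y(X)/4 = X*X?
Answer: -3610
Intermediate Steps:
y(X) = -4*X² (y(X) = -4*X*X = -4*X²)
y(-30) + z(d) = -4*(-30)² - 10 = -4*900 - 10 = -3600 - 10 = -3610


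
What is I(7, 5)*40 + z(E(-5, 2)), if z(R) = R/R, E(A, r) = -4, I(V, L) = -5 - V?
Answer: -479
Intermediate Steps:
z(R) = 1
I(7, 5)*40 + z(E(-5, 2)) = (-5 - 1*7)*40 + 1 = (-5 - 7)*40 + 1 = -12*40 + 1 = -480 + 1 = -479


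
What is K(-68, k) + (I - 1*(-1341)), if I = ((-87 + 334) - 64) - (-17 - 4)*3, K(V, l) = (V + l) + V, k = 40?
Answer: 1491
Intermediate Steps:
K(V, l) = l + 2*V
I = 246 (I = (247 - 64) - (-21)*3 = 183 - 1*(-63) = 183 + 63 = 246)
K(-68, k) + (I - 1*(-1341)) = (40 + 2*(-68)) + (246 - 1*(-1341)) = (40 - 136) + (246 + 1341) = -96 + 1587 = 1491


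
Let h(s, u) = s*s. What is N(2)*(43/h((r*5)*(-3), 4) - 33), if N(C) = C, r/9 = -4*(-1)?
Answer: -9622757/145800 ≈ -66.000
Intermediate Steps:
r = 36 (r = 9*(-4*(-1)) = 9*4 = 36)
h(s, u) = s²
N(2)*(43/h((r*5)*(-3), 4) - 33) = 2*(43/(((36*5)*(-3))²) - 33) = 2*(43/((180*(-3))²) - 33) = 2*(43/((-540)²) - 33) = 2*(43/291600 - 33) = 2*(-9622757/291600) = -9622757/145800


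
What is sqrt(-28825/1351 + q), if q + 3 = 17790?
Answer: 2*sqrt(8106476903)/1351 ≈ 133.29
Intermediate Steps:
q = 17787 (q = -3 + 17790 = 17787)
sqrt(-28825/1351 + q) = sqrt(-28825/1351 + 17787) = sqrt(24001412/1351) = 2*sqrt(8106476903)/1351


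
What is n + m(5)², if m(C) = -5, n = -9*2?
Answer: 7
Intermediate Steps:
n = -18
n + m(5)² = -18 + (-5)² = -18 + 25 = 7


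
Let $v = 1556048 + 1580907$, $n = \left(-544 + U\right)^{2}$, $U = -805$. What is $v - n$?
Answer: $1317154$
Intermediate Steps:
$n = 1819801$ ($n = \left(-544 - 805\right)^{2} = \left(-1349\right)^{2} = 1819801$)
$v = 3136955$
$v - n = 3136955 - 1819801 = 1317154$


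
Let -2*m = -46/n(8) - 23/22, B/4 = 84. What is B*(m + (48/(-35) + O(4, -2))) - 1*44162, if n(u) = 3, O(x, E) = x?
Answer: -2228994/55 ≈ -40527.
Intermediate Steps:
B = 336 (B = 4*84 = 336)
m = 1081/132 (m = -(-46/3 - 23/22)/2 = -½*(-1081/66) = 1081/132 ≈ 8.1894)
B*(m + (48/(-35) + O(4, -2))) - 1*44162 = 336*(1081/132 + (48/(-35) + 4)) - 1*44162 = 336*(1081/132 + (48*(-1/35) + 4)) - 44162 = 336*(1081/132 + (-48/35 + 4)) - 44162 = 336*(1081/132 + 92/35) - 44162 = 336*(49979/4620) - 44162 = 199916/55 - 44162 = -2228994/55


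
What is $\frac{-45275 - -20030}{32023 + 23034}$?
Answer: $- \frac{25245}{55057} \approx -0.45852$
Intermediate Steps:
$\frac{-45275 - -20030}{32023 + 23034} = \frac{-45275 + 20030}{55057} = \left(-25245\right) \frac{1}{55057} = - \frac{25245}{55057}$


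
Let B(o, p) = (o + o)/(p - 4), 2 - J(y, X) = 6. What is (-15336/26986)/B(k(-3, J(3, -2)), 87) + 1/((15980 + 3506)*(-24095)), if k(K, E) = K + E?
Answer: 149410056333289/44346177321670 ≈ 3.3692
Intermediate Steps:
J(y, X) = -4 (J(y, X) = 2 - 1*6 = 2 - 6 = -4)
k(K, E) = E + K
B(o, p) = 2*o/(-4 + p) (B(o, p) = (2*o)/(-4 + p) = 2*o/(-4 + p))
(-15336/26986)/B(k(-3, J(3, -2)), 87) + 1/((15980 + 3506)*(-24095)) = (-15336/26986)/((2*(-4 - 3)/(-4 + 87))) + 1/((15980 + 3506)*(-24095)) = (-15336*1/26986)/((2*(-7)/83)) - 1/24095/19486 = -7668/(13493*(2*(-7)*(1/83))) + (1/19486)*(-1/24095) = -7668/(13493*(-14/83)) - 1/469515170 = -7668/13493*(-83/14) - 1/469515170 = 318222/94451 - 1/469515170 = 149410056333289/44346177321670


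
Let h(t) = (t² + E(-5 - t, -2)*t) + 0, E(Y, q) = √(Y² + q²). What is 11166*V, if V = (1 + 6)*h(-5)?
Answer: 1172430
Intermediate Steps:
h(t) = t² + t*√(4 + (-5 - t)²) (h(t) = (t² + √((-5 - t)² + (-2)²)*t) + 0 = (t² + √((-5 - t)² + 4)*t) + 0 = (t² + √(4 + (-5 - t)²)*t) + 0 = (t² + t*√(4 + (-5 - t)²)) + 0 = t² + t*√(4 + (-5 - t)²))
V = 105 (V = (1 + 6)*(-5*(-5 + √(4 + (5 - 5)²))) = 7*(-5*(-5 + √(4 + 0²))) = 7*(-5*(-5 + √(4 + 0))) = 7*(-5*(-5 + √4)) = 7*(-5*(-5 + 2)) = 7*(-5*(-3)) = 7*15 = 105)
11166*V = 11166*105 = 1172430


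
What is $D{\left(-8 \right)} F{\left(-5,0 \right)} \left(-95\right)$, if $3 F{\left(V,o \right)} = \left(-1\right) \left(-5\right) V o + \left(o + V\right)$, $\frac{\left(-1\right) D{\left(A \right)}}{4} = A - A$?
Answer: $0$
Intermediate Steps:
$D{\left(A \right)} = 0$ ($D{\left(A \right)} = - 4 \left(A - A\right) = \left(-4\right) 0 = 0$)
$F{\left(V,o \right)} = \frac{V}{3} + \frac{o}{3} + \frac{5 V o}{3}$ ($F{\left(V,o \right)} = \frac{\left(-1\right) \left(-5\right) V o + \left(o + V\right)}{3} = \frac{5 V o + \left(V + o\right)}{3} = \frac{V + o + 5 V o}{3} = \frac{V}{3} + \frac{o}{3} + \frac{5 V o}{3}$)
$D{\left(-8 \right)} F{\left(-5,0 \right)} \left(-95\right) = 0 \left(\frac{1}{3} \left(-5\right) + \frac{1}{3} \cdot 0 + \frac{5}{3} \left(-5\right) 0\right) \left(-95\right) = 0 \left(- \frac{5}{3} + 0 + 0\right) \left(-95\right) = 0 \left(- \frac{5}{3}\right) \left(-95\right) = 0 \left(-95\right) = 0$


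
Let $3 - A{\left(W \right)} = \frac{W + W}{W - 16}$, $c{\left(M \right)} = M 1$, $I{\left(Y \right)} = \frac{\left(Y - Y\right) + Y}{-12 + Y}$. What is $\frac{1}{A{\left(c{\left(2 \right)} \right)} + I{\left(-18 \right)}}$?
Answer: $\frac{35}{136} \approx 0.25735$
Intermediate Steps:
$I{\left(Y \right)} = \frac{Y}{-12 + Y}$ ($I{\left(Y \right)} = \frac{0 + Y}{-12 + Y} = \frac{Y}{-12 + Y}$)
$c{\left(M \right)} = M$
$A{\left(W \right)} = 3 - \frac{2 W}{-16 + W}$ ($A{\left(W \right)} = 3 - \frac{W + W}{W - 16} = 3 - \frac{2 W}{-16 + W}$)
$\frac{1}{A{\left(c{\left(2 \right)} \right)} + I{\left(-18 \right)}} = \frac{1}{\frac{-48 + 2}{-16 + 2} - \frac{18}{-12 - 18}} = \frac{1}{\frac{1}{-14} \left(-46\right) - \frac{18}{-30}} = \frac{1}{\left(- \frac{1}{14}\right) \left(-46\right) - - \frac{3}{5}} = \frac{1}{\frac{23}{7} + \frac{3}{5}} = \frac{1}{\frac{136}{35}} = \frac{35}{136}$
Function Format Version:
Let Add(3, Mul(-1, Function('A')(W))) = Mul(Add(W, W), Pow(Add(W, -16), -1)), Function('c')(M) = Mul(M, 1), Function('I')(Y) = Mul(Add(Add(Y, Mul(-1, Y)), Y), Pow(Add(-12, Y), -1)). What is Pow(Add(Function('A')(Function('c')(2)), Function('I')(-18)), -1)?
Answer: Rational(35, 136) ≈ 0.25735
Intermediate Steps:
Function('I')(Y) = Mul(Y, Pow(Add(-12, Y), -1)) (Function('I')(Y) = Mul(Add(0, Y), Pow(Add(-12, Y), -1)) = Mul(Y, Pow(Add(-12, Y), -1)))
Function('c')(M) = M
Function('A')(W) = Add(3, Mul(-2, W, Pow(Add(-16, W), -1))) (Function('A')(W) = Add(3, Mul(-1, Mul(Add(W, W), Pow(Add(W, -16), -1)))) = Add(3, Mul(-1, Mul(Mul(2, W), Pow(Add(-16, W), -1)))) = Add(3, Mul(-1, Mul(2, W, Pow(Add(-16, W), -1)))) = Add(3, Mul(-2, W, Pow(Add(-16, W), -1))))
Pow(Add(Function('A')(Function('c')(2)), Function('I')(-18)), -1) = Pow(Add(Mul(Pow(Add(-16, 2), -1), Add(-48, 2)), Mul(-18, Pow(Add(-12, -18), -1))), -1) = Pow(Add(Mul(Pow(-14, -1), -46), Mul(-18, Pow(-30, -1))), -1) = Pow(Add(Mul(Rational(-1, 14), -46), Mul(-18, Rational(-1, 30))), -1) = Pow(Add(Rational(23, 7), Rational(3, 5)), -1) = Pow(Rational(136, 35), -1) = Rational(35, 136)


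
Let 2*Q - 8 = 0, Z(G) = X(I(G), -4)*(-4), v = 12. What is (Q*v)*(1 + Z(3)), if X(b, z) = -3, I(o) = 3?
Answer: 624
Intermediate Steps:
Z(G) = 12 (Z(G) = -3*(-4) = 12)
Q = 4 (Q = 4 + (½)*0 = 4 + 0 = 4)
(Q*v)*(1 + Z(3)) = (4*12)*(1 + 12) = 48*13 = 624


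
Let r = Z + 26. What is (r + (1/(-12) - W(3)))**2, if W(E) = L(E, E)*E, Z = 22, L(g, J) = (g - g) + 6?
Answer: 128881/144 ≈ 895.01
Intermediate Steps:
L(g, J) = 6 (L(g, J) = 0 + 6 = 6)
W(E) = 6*E
r = 48 (r = 22 + 26 = 48)
(r + (1/(-12) - W(3)))**2 = (48 + (1/(-12) - 6*3))**2 = (48 + (-1/12 - 1*18))**2 = (48 + (-1/12 - 18))**2 = (48 - 217/12)**2 = (359/12)**2 = 128881/144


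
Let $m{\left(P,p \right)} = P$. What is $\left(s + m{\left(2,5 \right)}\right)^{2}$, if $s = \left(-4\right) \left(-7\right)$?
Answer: $900$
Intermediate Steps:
$s = 28$
$\left(s + m{\left(2,5 \right)}\right)^{2} = \left(28 + 2\right)^{2} = 30^{2} = 900$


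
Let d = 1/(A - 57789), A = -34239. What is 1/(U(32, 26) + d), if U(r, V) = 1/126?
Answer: 1932588/15317 ≈ 126.17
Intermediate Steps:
U(r, V) = 1/126
d = -1/92028 (d = 1/(-34239 - 57789) = 1/(-92028) = -1/92028 ≈ -1.0866e-5)
1/(U(32, 26) + d) = 1/(1/126 - 1/92028) = 1/(15317/1932588) = 1932588/15317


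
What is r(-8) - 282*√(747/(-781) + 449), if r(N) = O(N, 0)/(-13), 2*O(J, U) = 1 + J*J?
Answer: -5/2 - 282*√273289082/781 ≈ -5971.6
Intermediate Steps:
O(J, U) = ½ + J²/2 (O(J, U) = (1 + J*J)/2 = (1 + J²)/2 = ½ + J²/2)
r(N) = -1/26 - N²/26 (r(N) = (½ + N²/2)/(-13) = (½ + N²/2)*(-1/13) = -1/26 - N²/26)
r(-8) - 282*√(747/(-781) + 449) = (-1/26 - 1/26*(-8)²) - 282*√(747/(-781) + 449) = (-1/26 - 1/26*64) - 282*√(747*(-1/781) + 449) = (-1/26 - 32/13) - 282*√(-747/781 + 449) = -5/2 - 282*√273289082/781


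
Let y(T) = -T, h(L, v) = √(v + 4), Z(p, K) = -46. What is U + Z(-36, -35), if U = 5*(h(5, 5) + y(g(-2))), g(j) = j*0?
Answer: -31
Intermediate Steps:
g(j) = 0
h(L, v) = √(4 + v)
U = 15 (U = 5*(√(4 + 5) - 1*0) = 5*(√9 + 0) = 5*(3 + 0) = 5*3 = 15)
U + Z(-36, -35) = 15 - 46 = -31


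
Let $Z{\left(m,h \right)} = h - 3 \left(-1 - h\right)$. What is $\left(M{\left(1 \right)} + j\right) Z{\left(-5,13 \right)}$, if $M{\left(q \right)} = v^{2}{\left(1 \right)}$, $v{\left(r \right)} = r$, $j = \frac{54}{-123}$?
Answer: $\frac{1265}{41} \approx 30.854$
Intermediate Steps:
$j = - \frac{18}{41}$ ($j = 54 \left(- \frac{1}{123}\right) = - \frac{18}{41} \approx -0.43902$)
$M{\left(q \right)} = 1$ ($M{\left(q \right)} = 1^{2} = 1$)
$Z{\left(m,h \right)} = 3 + 4 h$ ($Z{\left(m,h \right)} = h + \left(3 + 3 h\right) = 3 + 4 h$)
$\left(M{\left(1 \right)} + j\right) Z{\left(-5,13 \right)} = \left(1 - \frac{18}{41}\right) \left(3 + 4 \cdot 13\right) = \frac{23 \left(3 + 52\right)}{41} = \frac{23}{41} \cdot 55 = \frac{1265}{41}$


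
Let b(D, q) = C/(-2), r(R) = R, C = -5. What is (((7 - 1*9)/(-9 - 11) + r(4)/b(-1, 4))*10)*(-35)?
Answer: -595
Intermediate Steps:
b(D, q) = 5/2 (b(D, q) = -5/(-2) = -5*(-½) = 5/2)
(((7 - 1*9)/(-9 - 11) + r(4)/b(-1, 4))*10)*(-35) = (((7 - 1*9)/(-9 - 11) + 4/(5/2))*10)*(-35) = (((7 - 9)/(-20) + 4*(⅖))*10)*(-35) = ((-2*(-1/20) + 8/5)*10)*(-35) = ((⅒ + 8/5)*10)*(-35) = ((17/10)*10)*(-35) = 17*(-35) = -595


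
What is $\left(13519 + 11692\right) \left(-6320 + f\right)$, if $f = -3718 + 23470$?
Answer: $338634152$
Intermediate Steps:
$f = 19752$
$\left(13519 + 11692\right) \left(-6320 + f\right) = \left(13519 + 11692\right) \left(-6320 + 19752\right) = 25211 \cdot 13432 = 338634152$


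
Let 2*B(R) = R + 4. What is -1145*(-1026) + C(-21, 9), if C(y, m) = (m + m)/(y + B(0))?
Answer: 22320612/19 ≈ 1.1748e+6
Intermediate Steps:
B(R) = 2 + R/2 (B(R) = (R + 4)/2 = (4 + R)/2 = 2 + R/2)
C(y, m) = 2*m/(2 + y) (C(y, m) = (m + m)/(y + (2 + (1/2)*0)) = (2*m)/(y + (2 + 0)) = (2*m)/(y + 2) = (2*m)/(2 + y) = 2*m/(2 + y))
-1145*(-1026) + C(-21, 9) = -1145*(-1026) + 2*9/(2 - 21) = 1174770 + 2*9/(-19) = 1174770 + 2*9*(-1/19) = 1174770 - 18/19 = 22320612/19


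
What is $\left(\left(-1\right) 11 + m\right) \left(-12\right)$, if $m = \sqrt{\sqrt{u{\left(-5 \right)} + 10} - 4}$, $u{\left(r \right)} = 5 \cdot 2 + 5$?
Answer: $120$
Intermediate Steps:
$u{\left(r \right)} = 15$ ($u{\left(r \right)} = 10 + 5 = 15$)
$m = 1$ ($m = \sqrt{\sqrt{15 + 10} - 4} = \sqrt{\sqrt{25} - 4} = \sqrt{5 - 4} = \sqrt{1} = 1$)
$\left(\left(-1\right) 11 + m\right) \left(-12\right) = \left(\left(-1\right) 11 + 1\right) \left(-12\right) = \left(-11 + 1\right) \left(-12\right) = \left(-10\right) \left(-12\right) = 120$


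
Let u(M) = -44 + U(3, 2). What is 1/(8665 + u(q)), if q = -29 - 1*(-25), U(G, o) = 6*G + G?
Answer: 1/8642 ≈ 0.00011571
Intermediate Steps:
U(G, o) = 7*G
q = -4 (q = -29 + 25 = -4)
u(M) = -23 (u(M) = -44 + 7*3 = -44 + 21 = -23)
1/(8665 + u(q)) = 1/(8665 - 23) = 1/8642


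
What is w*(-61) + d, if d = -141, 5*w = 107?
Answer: -7232/5 ≈ -1446.4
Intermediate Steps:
w = 107/5 (w = (⅕)*107 = 107/5 ≈ 21.400)
w*(-61) + d = (107/5)*(-61) - 141 = -6527/5 - 141 = -7232/5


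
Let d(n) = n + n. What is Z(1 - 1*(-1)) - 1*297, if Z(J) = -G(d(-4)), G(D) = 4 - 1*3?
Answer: -298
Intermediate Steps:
d(n) = 2*n
G(D) = 1 (G(D) = 4 - 3 = 1)
Z(J) = -1 (Z(J) = -1*1 = -1)
Z(1 - 1*(-1)) - 1*297 = -1 - 1*297 = -1 - 297 = -298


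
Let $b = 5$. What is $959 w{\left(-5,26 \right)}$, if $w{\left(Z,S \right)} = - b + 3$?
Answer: $-1918$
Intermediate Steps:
$w{\left(Z,S \right)} = -2$ ($w{\left(Z,S \right)} = \left(-1\right) 5 + 3 = -5 + 3 = -2$)
$959 w{\left(-5,26 \right)} = 959 \left(-2\right) = -1918$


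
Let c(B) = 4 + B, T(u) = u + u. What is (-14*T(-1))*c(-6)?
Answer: -56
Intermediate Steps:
T(u) = 2*u
(-14*T(-1))*c(-6) = (-28*(-1))*(4 - 6) = -14*(-2)*(-2) = 28*(-2) = -56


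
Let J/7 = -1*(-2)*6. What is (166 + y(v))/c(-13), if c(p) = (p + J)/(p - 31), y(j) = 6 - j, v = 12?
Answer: -7040/71 ≈ -99.155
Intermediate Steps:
J = 84 (J = 7*(-1*(-2)*6) = 7*(2*6) = 7*12 = 84)
c(p) = (84 + p)/(-31 + p) (c(p) = (p + 84)/(p - 31) = (84 + p)/(-31 + p))
(166 + y(v))/c(-13) = (166 + (6 - 1*12))/(((84 - 13)/(-31 - 13))) = (166 + (6 - 12))/((71/(-44))) = (166 - 6)/((-1/44*71)) = 160/(-71/44) = 160*(-44/71) = -7040/71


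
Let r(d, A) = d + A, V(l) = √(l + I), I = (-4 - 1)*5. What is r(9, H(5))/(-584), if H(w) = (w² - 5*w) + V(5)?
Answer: -9/584 - I*√5/292 ≈ -0.015411 - 0.0076578*I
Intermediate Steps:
I = -25 (I = -5*5 = -25)
V(l) = √(-25 + l) (V(l) = √(l - 25) = √(-25 + l))
H(w) = w² - 5*w + 2*I*√5 (H(w) = (w² - 5*w) + √(-25 + 5) = (w² - 5*w) + √(-20) = (w² - 5*w) + 2*I*√5 = w² - 5*w + 2*I*√5)
r(d, A) = A + d
r(9, H(5))/(-584) = ((5² - 5*5 + 2*I*√5) + 9)/(-584) = ((25 - 25 + 2*I*√5) + 9)*(-1/584) = (2*I*√5 + 9)*(-1/584) = (9 + 2*I*√5)*(-1/584) = -9/584 - I*√5/292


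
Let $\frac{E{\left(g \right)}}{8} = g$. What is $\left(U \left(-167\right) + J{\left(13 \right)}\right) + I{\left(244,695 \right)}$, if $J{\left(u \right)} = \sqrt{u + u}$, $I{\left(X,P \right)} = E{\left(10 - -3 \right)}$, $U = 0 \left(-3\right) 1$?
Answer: $104 + \sqrt{26} \approx 109.1$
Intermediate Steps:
$U = 0$ ($U = 0 \cdot 1 = 0$)
$E{\left(g \right)} = 8 g$
$I{\left(X,P \right)} = 104$ ($I{\left(X,P \right)} = 8 \left(10 - -3\right) = 8 \left(10 + 3\right) = 8 \cdot 13 = 104$)
$J{\left(u \right)} = \sqrt{2} \sqrt{u}$ ($J{\left(u \right)} = \sqrt{2 u} = \sqrt{2} \sqrt{u}$)
$\left(U \left(-167\right) + J{\left(13 \right)}\right) + I{\left(244,695 \right)} = \left(0 \left(-167\right) + \sqrt{2} \sqrt{13}\right) + 104 = \left(0 + \sqrt{26}\right) + 104 = \sqrt{26} + 104 = 104 + \sqrt{26}$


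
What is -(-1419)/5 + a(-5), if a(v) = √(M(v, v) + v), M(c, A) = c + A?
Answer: 1419/5 + I*√15 ≈ 283.8 + 3.873*I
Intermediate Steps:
M(c, A) = A + c
a(v) = √3*√v (a(v) = √((v + v) + v) = √(2*v + v) = √(3*v) = √3*√v)
-(-1419)/5 + a(-5) = -(-1419)/5 + √3*√(-5) = -(-1419)/5 + √3*(I*√5) = -43*(-33/5) + I*√15 = 1419/5 + I*√15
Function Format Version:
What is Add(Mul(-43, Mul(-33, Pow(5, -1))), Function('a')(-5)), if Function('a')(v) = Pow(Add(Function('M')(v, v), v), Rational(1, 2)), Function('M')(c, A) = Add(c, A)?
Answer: Add(Rational(1419, 5), Mul(I, Pow(15, Rational(1, 2)))) ≈ Add(283.80, Mul(3.8730, I))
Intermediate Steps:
Function('M')(c, A) = Add(A, c)
Function('a')(v) = Mul(Pow(3, Rational(1, 2)), Pow(v, Rational(1, 2))) (Function('a')(v) = Pow(Add(Add(v, v), v), Rational(1, 2)) = Pow(Add(Mul(2, v), v), Rational(1, 2)) = Pow(Mul(3, v), Rational(1, 2)) = Mul(Pow(3, Rational(1, 2)), Pow(v, Rational(1, 2))))
Add(Mul(-43, Mul(-33, Pow(5, -1))), Function('a')(-5)) = Add(Mul(-43, Mul(-33, Pow(5, -1))), Mul(Pow(3, Rational(1, 2)), Pow(-5, Rational(1, 2)))) = Add(Mul(-43, Mul(-33, Rational(1, 5))), Mul(Pow(3, Rational(1, 2)), Mul(I, Pow(5, Rational(1, 2))))) = Add(Mul(-43, Rational(-33, 5)), Mul(I, Pow(15, Rational(1, 2)))) = Add(Rational(1419, 5), Mul(I, Pow(15, Rational(1, 2))))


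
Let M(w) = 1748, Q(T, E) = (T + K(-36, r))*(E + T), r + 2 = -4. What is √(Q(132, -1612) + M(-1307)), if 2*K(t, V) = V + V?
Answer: 2*I*√46183 ≈ 429.8*I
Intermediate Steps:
r = -6 (r = -2 - 4 = -6)
K(t, V) = V (K(t, V) = (V + V)/2 = (2*V)/2 = V)
Q(T, E) = (-6 + T)*(E + T) (Q(T, E) = (T - 6)*(E + T) = (-6 + T)*(E + T))
√(Q(132, -1612) + M(-1307)) = √((132² - 6*(-1612) - 6*132 - 1612*132) + 1748) = √((17424 + 9672 - 792 - 212784) + 1748) = √(-186480 + 1748) = √(-184732) = 2*I*√46183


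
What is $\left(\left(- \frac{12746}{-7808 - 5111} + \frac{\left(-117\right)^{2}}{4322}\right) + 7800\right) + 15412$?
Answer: $\frac{1296295265019}{55835918} \approx 23216.0$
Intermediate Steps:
$\left(\left(- \frac{12746}{-7808 - 5111} + \frac{\left(-117\right)^{2}}{4322}\right) + 7800\right) + 15412 = \left(\left(- \frac{12746}{-12919} + 13689 \cdot \frac{1}{4322}\right) + 7800\right) + 15412 = \left(\left(\left(-12746\right) \left(- \frac{1}{12919}\right) + \frac{13689}{4322}\right) + 7800\right) + 15412 = \left(\left(\frac{12746}{12919} + \frac{13689}{4322}\right) + 7800\right) + 15412 = \left(\frac{231936403}{55835918} + 7800\right) + 15412 = \frac{435752096803}{55835918} + 15412 = \frac{1296295265019}{55835918}$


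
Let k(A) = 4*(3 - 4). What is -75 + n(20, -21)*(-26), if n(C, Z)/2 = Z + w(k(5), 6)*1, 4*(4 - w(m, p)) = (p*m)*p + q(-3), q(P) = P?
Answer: -1102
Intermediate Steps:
k(A) = -4 (k(A) = 4*(-1) = -4)
w(m, p) = 19/4 - m*p²/4 (w(m, p) = 4 - ((p*m)*p - 3)/4 = 4 - ((m*p)*p - 3)/4 = 4 - (m*p² - 3)/4 = 4 - (-3 + m*p²)/4 = 4 + (¾ - m*p²/4) = 19/4 - m*p²/4)
n(C, Z) = 163/2 + 2*Z (n(C, Z) = 2*(Z + (19/4 - ¼*(-4)*6²)*1) = 2*(Z + (19/4 - ¼*(-4)*36)*1) = 2*(Z + (19/4 + 36)*1) = 2*(Z + (163/4)*1) = 2*(Z + 163/4) = 2*(163/4 + Z) = 163/2 + 2*Z)
-75 + n(20, -21)*(-26) = -75 + (163/2 + 2*(-21))*(-26) = -75 + (163/2 - 42)*(-26) = -75 + (79/2)*(-26) = -75 - 1027 = -1102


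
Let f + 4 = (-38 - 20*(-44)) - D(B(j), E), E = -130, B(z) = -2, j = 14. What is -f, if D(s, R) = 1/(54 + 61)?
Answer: -96369/115 ≈ -837.99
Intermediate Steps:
D(s, R) = 1/115
f = 96369/115 (f = -4 + ((-38 - 20*(-44)) - 1*1/115) = -4 + ((-38 + 880) - 1/115) = -4 + (842 - 1/115) = -4 + 96829/115 = 96369/115 ≈ 837.99)
-f = -1*96369/115 = -96369/115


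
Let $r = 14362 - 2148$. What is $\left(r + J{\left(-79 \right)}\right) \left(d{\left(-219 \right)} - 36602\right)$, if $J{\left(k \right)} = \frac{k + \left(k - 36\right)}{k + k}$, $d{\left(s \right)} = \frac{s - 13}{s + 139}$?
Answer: $- \frac{353182412973}{790} \approx -4.4707 \cdot 10^{8}$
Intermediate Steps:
$r = 12214$
$d{\left(s \right)} = \frac{-13 + s}{139 + s}$
$J{\left(k \right)} = \frac{-36 + 2 k}{2 k}$ ($J{\left(k \right)} = \frac{k + \left(-36 + k\right)}{2 k} = \left(-36 + 2 k\right) \frac{1}{2 k} = \frac{-36 + 2 k}{2 k}$)
$\left(r + J{\left(-79 \right)}\right) \left(d{\left(-219 \right)} - 36602\right) = \left(12214 + \frac{-18 - 79}{-79}\right) \left(\frac{-13 - 219}{139 - 219} - 36602\right) = \left(12214 - - \frac{97}{79}\right) \left(\frac{1}{-80} \left(-232\right) - 36602\right) = \left(12214 + \frac{97}{79}\right) \left(\left(- \frac{1}{80}\right) \left(-232\right) - 36602\right) = \frac{965003 \left(\frac{29}{10} - 36602\right)}{79} = \frac{965003}{79} \left(- \frac{365991}{10}\right) = - \frac{353182412973}{790}$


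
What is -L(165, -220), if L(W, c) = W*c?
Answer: 36300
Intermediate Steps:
-L(165, -220) = -165*(-220) = -1*(-36300) = 36300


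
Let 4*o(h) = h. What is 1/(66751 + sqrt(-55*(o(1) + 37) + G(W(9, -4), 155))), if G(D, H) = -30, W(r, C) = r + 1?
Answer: 267004/17822792319 - 2*I*sqrt(8315)/17822792319 ≈ 1.4981e-5 - 1.0233e-8*I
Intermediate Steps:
W(r, C) = 1 + r
o(h) = h/4
1/(66751 + sqrt(-55*(o(1) + 37) + G(W(9, -4), 155))) = 1/(66751 + sqrt(-55*((1/4)*1 + 37) - 30)) = 1/(66751 + sqrt(-55*(1/4 + 37) - 30)) = 1/(66751 + sqrt(-55*149/4 - 30)) = 1/(66751 + sqrt(-8195/4 - 30)) = 1/(66751 + sqrt(-8315/4)) = 1/(66751 + I*sqrt(8315)/2)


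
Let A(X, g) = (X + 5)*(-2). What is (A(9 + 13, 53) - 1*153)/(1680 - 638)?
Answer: -207/1042 ≈ -0.19866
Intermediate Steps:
A(X, g) = -10 - 2*X (A(X, g) = (5 + X)*(-2) = -10 - 2*X)
(A(9 + 13, 53) - 1*153)/(1680 - 638) = ((-10 - 2*(9 + 13)) - 1*153)/(1680 - 638) = ((-10 - 2*22) - 153)/1042 = ((-10 - 44) - 153)*(1/1042) = (-54 - 153)*(1/1042) = -207*1/1042 = -207/1042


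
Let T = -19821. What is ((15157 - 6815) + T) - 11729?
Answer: -23208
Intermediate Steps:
((15157 - 6815) + T) - 11729 = ((15157 - 6815) - 19821) - 11729 = (8342 - 19821) - 11729 = -11479 - 11729 = -23208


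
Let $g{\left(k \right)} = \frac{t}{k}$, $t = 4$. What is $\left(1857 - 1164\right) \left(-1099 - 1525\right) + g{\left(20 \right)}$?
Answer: $- \frac{9092159}{5} \approx -1.8184 \cdot 10^{6}$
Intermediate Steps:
$g{\left(k \right)} = \frac{4}{k}$
$\left(1857 - 1164\right) \left(-1099 - 1525\right) + g{\left(20 \right)} = \left(1857 - 1164\right) \left(-1099 - 1525\right) + \frac{4}{20} = 693 \left(-1099 - 1525\right) + 4 \cdot \frac{1}{20} = 693 \left(-2624\right) + \frac{1}{5} = -1818432 + \frac{1}{5} = - \frac{9092159}{5}$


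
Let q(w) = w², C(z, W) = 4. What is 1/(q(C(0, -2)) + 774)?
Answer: 1/790 ≈ 0.0012658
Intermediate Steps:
1/(q(C(0, -2)) + 774) = 1/(4² + 774) = 1/(16 + 774) = 1/790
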